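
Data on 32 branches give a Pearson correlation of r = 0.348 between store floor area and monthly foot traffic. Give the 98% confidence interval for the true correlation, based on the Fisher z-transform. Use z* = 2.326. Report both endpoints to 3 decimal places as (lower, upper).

(-0.069, 0.661)

Fisher z: z_r = atanh(r) = ½·ln((1+0.348)/(1−0.348)) = 0.363166
SE(z) = 1/√(n−3) = 1/√29 = 0.185695
98% ⇒ z* = 2.326; margin = 2.326·0.185695 = 0.431927
CI on z-scale: (-0.068761, 0.795093)
Back-transform: tanh(-0.068761) = -0.068653, tanh(0.795093) = 0.661285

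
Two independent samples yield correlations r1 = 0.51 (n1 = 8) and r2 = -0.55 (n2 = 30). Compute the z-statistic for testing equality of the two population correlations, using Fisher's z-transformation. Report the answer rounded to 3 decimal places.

z1 = atanh(0.51) = 0.562730,  z2 = atanh(-0.55) = -0.618381
SE = √(1/(n1−3) + 1/(n2−3)) = √(1/5 + 1/27) = √(0.2000000 + 0.0370370) = √0.2370370 = 0.486864
z = (z1 − z2)/SE = (0.562730 − (-0.618381)) / 0.486864 = 1.181111 / 0.486864 = 2.426

2.426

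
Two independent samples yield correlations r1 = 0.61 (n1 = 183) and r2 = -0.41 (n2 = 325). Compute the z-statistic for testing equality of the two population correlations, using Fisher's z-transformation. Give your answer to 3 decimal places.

Fisher z-transforms: z1 = atanh(0.61) = 0.708921, z2 = atanh(-0.41) = -0.435611; difference d = 1.144532
Var(d) = 1/180 + 1/322 = 0.0055556 + 0.0031056 = 0.0086612
z = d/√Var(d) = 1.144532 / √0.0086612 = 1.144532 / 0.093066 = 12.298

12.298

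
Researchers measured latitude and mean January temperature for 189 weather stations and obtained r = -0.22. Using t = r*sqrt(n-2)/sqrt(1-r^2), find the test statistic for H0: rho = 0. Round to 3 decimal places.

-3.084

1 − r² = 1 − 0.0484 = 0.9516;  √(1−r²) = 0.975500
√(n−2) = √187 = 13.674794
t = r·√(n−2)/√(1−r²) = -0.22 · 13.674794 / 0.975500 = -3.084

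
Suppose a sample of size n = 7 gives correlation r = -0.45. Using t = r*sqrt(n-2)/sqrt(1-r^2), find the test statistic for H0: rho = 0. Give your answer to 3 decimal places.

-1.127

1 − r² = 1 − 0.2025 = 0.7975;  √(1−r²) = 0.893029
√(n−2) = √5 = 2.236068
t = r·√(n−2)/√(1−r²) = -0.45 · 2.236068 / 0.893029 = -1.127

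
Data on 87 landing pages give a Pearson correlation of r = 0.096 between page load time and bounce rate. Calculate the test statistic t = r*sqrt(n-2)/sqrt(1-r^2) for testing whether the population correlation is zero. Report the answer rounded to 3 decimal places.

0.889

t = r·√(n−2) / √(1−r²) with r = 0.096, n = 87
  = 0.096·√85 / √(1 − 0.009216)
  = 0.096·9.219544 / 0.995381
  = 0.885076 / 0.995381 = 0.889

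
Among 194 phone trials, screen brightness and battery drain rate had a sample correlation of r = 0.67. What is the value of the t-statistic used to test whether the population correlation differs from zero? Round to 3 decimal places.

12.506

1 − r² = 1 − 0.4489 = 0.5511;  √(1−r²) = 0.742361
√(n−2) = √192 = 13.856406
t = r·√(n−2)/√(1−r²) = 0.67 · 13.856406 / 0.742361 = 12.506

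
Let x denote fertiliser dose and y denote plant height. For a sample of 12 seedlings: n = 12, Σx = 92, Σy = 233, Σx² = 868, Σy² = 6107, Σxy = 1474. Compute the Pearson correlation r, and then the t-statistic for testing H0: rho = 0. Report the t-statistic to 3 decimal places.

Numerator: nΣxy − (Σx)(Σy) = 12·1474 − (92)(233) = -3748
Denominator: √[(nΣx²−(Σx)²)(nΣy²−(Σy)²)]
  nΣx²−(Σx)² = 12·868 − 8464 = 1952;  nΣy²−(Σy)² = 12·6107 − 54289 = 18995
  √(1952·18995) = √37078240 = 6089.1904
r = -3748 / 6089.1904 = -0.6155
t = r·√(n−2)/√(1−r²) = -0.6155·√10 / √(1−0.378840) = -1.946382 / 0.788137 = -2.470

-2.470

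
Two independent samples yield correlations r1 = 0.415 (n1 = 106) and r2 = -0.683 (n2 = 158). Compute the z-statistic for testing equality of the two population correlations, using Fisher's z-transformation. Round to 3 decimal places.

10.040

z1 = atanh(0.415) = 0.441636,  z2 = atanh(-0.683) = -0.834716
SE = √(1/(n1−3) + 1/(n2−3)) = √(1/103 + 1/155) = √(0.0097087 + 0.0064516) = √0.0161603 = 0.127123
z = (z1 − z2)/SE = (0.441636 − (-0.834716)) / 0.127123 = 1.276352 / 0.127123 = 10.040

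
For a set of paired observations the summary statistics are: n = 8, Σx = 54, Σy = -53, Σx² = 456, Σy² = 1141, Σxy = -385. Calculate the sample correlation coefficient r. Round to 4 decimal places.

Numerator: nΣxy − (Σx)(Σy) = 8·(-385) − (54)(-53) = -218
Denominator: √[(nΣx²−(Σx)²)(nΣy²−(Σy)²)]
  nΣx²−(Σx)² = 8·456 − 2916 = 732;  nΣy²−(Σy)² = 8·1141 − 2809 = 6319
  √(732·6319) = √4625508 = 2150.6994
r = -218 / 2150.6994 = -0.1014

-0.1014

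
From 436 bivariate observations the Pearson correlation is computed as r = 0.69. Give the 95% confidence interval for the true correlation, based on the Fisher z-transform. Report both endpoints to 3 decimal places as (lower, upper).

(0.637, 0.736)

Fisher z: z_r = atanh(r) = ½·ln((1+0.69)/(1−0.69)) = 0.847956
SE(z) = 1/√(n−3) = 1/√433 = 0.048057
95% ⇒ z* = 1.960; margin = 1.960·0.048057 = 0.094192
CI on z-scale: (0.753764, 0.942148)
Back-transform: tanh(0.753764) = 0.637389, tanh(0.942148) = 0.736208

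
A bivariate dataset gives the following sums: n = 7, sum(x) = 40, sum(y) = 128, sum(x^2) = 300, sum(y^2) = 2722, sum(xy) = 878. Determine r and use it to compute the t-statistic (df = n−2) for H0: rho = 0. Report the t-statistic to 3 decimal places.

4.318

S_xy = nΣxy − ΣxΣy = 7·878 − 40·128 = 6146 − 5120 = 1026
S_xx = nΣx² − (Σx)² = 7·300 − 40² = 2100 − 1600 = 500
S_yy = nΣy² − (Σy)² = 7·2722 − 128² = 19054 − 16384 = 2670
r = S_xy / √(S_xx·S_yy) = 1026 / √(500·2670) = 1026 / √1335000 = 1026 / 1155.4220 = 0.8880
t = r·√(n−2)/√(1−r²) = 0.8880·√5 / √(1−0.788544) = 1.985628 / 0.459843 = 4.318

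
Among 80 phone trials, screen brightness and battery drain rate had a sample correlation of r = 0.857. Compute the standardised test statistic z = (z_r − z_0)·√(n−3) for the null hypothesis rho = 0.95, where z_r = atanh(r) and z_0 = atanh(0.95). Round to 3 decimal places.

Fisher z: atanh(0.857) = 1.281936, atanh(0.95) = 1.831781
z = (z_r − z_0)·√(n−3) = (1.281936 − 1.831781)·√77 = -0.549845 · 8.774964 = -4.825

-4.825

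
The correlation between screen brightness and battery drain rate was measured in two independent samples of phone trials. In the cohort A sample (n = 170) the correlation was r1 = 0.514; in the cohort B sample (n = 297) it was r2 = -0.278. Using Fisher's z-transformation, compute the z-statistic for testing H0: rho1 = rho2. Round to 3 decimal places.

z1 = atanh(0.514) = 0.568151,  z2 = atanh(-0.278) = -0.285513
SE = √(1/(n1−3) + 1/(n2−3)) = √(1/167 + 1/294) = √(0.0059880 + 0.0034014) = √0.0093894 = 0.096899
z = (z1 − z2)/SE = (0.568151 − (-0.285513)) / 0.096899 = 0.853664 / 0.096899 = 8.810

8.810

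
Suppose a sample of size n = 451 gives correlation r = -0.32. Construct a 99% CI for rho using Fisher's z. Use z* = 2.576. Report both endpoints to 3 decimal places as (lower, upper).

z_r = atanh(-0.32) = -0.331647;  SE = 1/√(n−3) = 1/√448 = 0.047246
z-limits: -0.331647 ± 2.576·0.047246 = -0.331647 ± 0.121706 = [-0.453353, -0.209941]
ρ-limits: (tanh -0.453353, tanh -0.209941) = (-0.425, -0.207)

(-0.425, -0.207)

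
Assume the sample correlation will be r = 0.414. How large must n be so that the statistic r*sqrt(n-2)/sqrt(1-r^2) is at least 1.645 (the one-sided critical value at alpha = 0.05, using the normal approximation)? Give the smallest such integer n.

r√(n−2)/√(1−r²) ≥ 1.645  ⇔  n−2 ≥ (1.645)²·(1−r²)/r²
(1−r²)/r² = (1−0.171396)/0.171396 = 4.8344
n ≥ 2 + 2.706025·4.8344 = 2 + 13.0820 = 15.0820
⌈15.0820⌉ = 16

16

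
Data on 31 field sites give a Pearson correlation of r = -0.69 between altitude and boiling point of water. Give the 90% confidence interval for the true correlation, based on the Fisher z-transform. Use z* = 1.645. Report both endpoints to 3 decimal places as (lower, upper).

Fisher z: z_r = atanh(r) = ½·ln((1+(-0.69))/(1−(-0.69))) = -0.847956
SE(z) = 1/√(n−3) = 1/√28 = 0.188982
90% ⇒ z* = 1.645; margin = 1.645·0.188982 = 0.310875
CI on z-scale: (-1.158831, -0.537081)
Back-transform: tanh(-1.158831) = -0.820659, tanh(-0.537081) = -0.490775

(-0.821, -0.491)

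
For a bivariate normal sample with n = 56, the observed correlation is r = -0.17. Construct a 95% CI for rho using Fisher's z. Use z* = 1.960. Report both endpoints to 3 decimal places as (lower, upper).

z_r = atanh(-0.17) = -0.171667;  SE = 1/√(n−3) = 1/√53 = 0.137361
z-limits: -0.171667 ± 1.960·0.137361 = -0.171667 ± 0.269228 = [-0.440895, 0.097561]
ρ-limits: (tanh -0.440895, tanh 0.097561) = (-0.414, 0.097)

(-0.414, 0.097)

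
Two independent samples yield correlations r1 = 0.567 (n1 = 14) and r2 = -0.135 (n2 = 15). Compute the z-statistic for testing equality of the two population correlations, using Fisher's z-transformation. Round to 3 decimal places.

Fisher z-transforms: z1 = atanh(0.567) = 0.643090, z2 = atanh(-0.135) = -0.135829; difference d = 0.778919
Var(d) = 1/11 + 1/12 = 0.0909091 + 0.0833333 = 0.1742424
z = d/√Var(d) = 0.778919 / √0.1742424 = 0.778919 / 0.417424 = 1.866

1.866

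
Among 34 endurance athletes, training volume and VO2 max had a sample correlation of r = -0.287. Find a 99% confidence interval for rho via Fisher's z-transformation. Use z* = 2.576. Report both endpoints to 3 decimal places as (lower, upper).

Fisher z: z_r = atanh(r) = ½·ln((1+(-0.287))/(1−(-0.287))) = -0.295294
SE(z) = 1/√(n−3) = 1/√31 = 0.179605
99% ⇒ z* = 2.576; margin = 2.576·0.179605 = 0.462662
CI on z-scale: (-0.757956, 0.167368)
Back-transform: tanh(-0.757956) = -0.639871, tanh(0.167368) = 0.165823

(-0.640, 0.166)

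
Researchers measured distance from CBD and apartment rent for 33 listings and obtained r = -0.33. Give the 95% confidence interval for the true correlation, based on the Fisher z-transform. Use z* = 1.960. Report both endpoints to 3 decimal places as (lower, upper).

(-0.605, 0.015)

Fisher z: z_r = atanh(r) = ½·ln((1+(-0.33))/(1−(-0.33))) = -0.342828
SE(z) = 1/√(n−3) = 1/√30 = 0.182574
95% ⇒ z* = 1.960; margin = 1.960·0.182574 = 0.357845
CI on z-scale: (-0.700673, 0.015017)
Back-transform: tanh(-0.700673) = -0.604795, tanh(0.015017) = 0.015016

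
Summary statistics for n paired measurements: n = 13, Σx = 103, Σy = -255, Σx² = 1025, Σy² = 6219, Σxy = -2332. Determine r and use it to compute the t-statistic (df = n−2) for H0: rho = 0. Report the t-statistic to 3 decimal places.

Numerator: nΣxy − (Σx)(Σy) = 13·(-2332) − (103)(-255) = -4051
Denominator: √[(nΣx²−(Σx)²)(nΣy²−(Σy)²)]
  nΣx²−(Σx)² = 13·1025 − 10609 = 2716;  nΣy²−(Σy)² = 13·6219 − 65025 = 15822
  √(2716·15822) = √42972552 = 6555.3453
r = -4051 / 6555.3453 = -0.6180
t = r·√(n−2)/√(1−r²) = -0.6180·√11 / √(1−0.381924) = -2.049674 / 0.786178 = -2.607

-2.607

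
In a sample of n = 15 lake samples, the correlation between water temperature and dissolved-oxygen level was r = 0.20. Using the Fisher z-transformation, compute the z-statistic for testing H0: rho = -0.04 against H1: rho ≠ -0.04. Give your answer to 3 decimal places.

0.841

Fisher z: atanh(0.20) = 0.202733, atanh(-0.04) = -0.040021
z = (z_r − z_0)·√(n−3) = (0.202733 − (-0.040021))·√12 = 0.242754 · 3.464102 = 0.841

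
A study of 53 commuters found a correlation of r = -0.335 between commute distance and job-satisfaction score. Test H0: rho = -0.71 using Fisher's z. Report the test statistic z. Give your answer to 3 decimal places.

3.809

Fisher z: atanh(-0.335) = -0.348450, atanh(-0.71) = -0.887184
z = (z_r − z_0)·√(n−3) = (-0.348450 − (-0.887184))·√50 = 0.538734 · 7.071068 = 3.809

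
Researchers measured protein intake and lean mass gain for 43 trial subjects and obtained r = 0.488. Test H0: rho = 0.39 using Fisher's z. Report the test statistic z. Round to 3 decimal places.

0.769

Fisher z: atanh(0.488) = 0.533432, atanh(0.39) = 0.411800
z = (z_r − z_0)·√(n−3) = (0.533432 − 0.411800)·√40 = 0.121632 · 6.324555 = 0.769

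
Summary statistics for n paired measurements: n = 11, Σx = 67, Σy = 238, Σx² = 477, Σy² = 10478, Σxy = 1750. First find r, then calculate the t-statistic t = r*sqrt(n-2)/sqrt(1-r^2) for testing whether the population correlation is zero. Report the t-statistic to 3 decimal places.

Numerator: nΣxy − (Σx)(Σy) = 11·1750 − (67)(238) = 3304
Denominator: √[(nΣx²−(Σx)²)(nΣy²−(Σy)²)]
  nΣx²−(Σx)² = 11·477 − 4489 = 758;  nΣy²−(Σy)² = 11·10478 − 56644 = 58614
  √(758·58614) = √44429412 = 6665.5391
r = 3304 / 6665.5391 = 0.4957
t = r·√(n−2)/√(1−r²) = 0.4957·√9 / √(1−0.245718) = 1.487100 / 0.868494 = 1.712

1.712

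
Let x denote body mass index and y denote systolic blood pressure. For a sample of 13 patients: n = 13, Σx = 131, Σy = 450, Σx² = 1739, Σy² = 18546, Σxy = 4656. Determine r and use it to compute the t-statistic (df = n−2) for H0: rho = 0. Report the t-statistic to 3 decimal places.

Numerator: nΣxy − (Σx)(Σy) = 13·4656 − (131)(450) = 1578
Denominator: √[(nΣx²−(Σx)²)(nΣy²−(Σy)²)]
  nΣx²−(Σx)² = 13·1739 − 17161 = 5446;  nΣy²−(Σy)² = 13·18546 − 202500 = 38598
  √(5446·38598) = √210204708 = 14498.4381
r = 1578 / 14498.4381 = 0.1088
t = r·√(n−2)/√(1−r²) = 0.1088·√11 / √(1−0.011837) = 0.360849 / 0.994064 = 0.363

0.363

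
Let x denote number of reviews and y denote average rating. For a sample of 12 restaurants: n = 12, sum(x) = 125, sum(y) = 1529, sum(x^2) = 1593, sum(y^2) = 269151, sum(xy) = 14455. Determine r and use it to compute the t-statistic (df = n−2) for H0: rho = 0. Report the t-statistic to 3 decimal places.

-1.055

S_xy = nΣxy − ΣxΣy = 12·14455 − 125·1529 = 173460 − 191125 = -17665
S_xx = nΣx² − (Σx)² = 12·1593 − 125² = 19116 − 15625 = 3491
S_yy = nΣy² − (Σy)² = 12·269151 − 1529² = 3229812 − 2337841 = 891971
r = S_xy / √(S_xx·S_yy) = -17665 / √(3491·891971) = -17665 / √3113870761 = -17665 / 55802.0677 = -0.3166
t = r·√(n−2)/√(1−r²) = -0.3166·√10 / √(1−0.100236) = -1.001177 / 0.948559 = -1.055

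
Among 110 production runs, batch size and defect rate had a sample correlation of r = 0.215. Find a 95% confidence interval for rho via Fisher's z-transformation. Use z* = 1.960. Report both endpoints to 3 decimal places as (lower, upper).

z_r = atanh(0.215) = 0.218408;  SE = 1/√(n−3) = 1/√107 = 0.096674
z-limits: 0.218408 ± 1.960·0.096674 = 0.218408 ± 0.189481 = [0.028927, 0.407889]
ρ-limits: (tanh 0.028927, tanh 0.407889) = (0.029, 0.387)

(0.029, 0.387)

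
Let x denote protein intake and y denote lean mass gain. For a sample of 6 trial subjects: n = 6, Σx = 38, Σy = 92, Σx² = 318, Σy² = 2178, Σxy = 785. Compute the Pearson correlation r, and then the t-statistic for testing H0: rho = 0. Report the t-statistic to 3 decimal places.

2.983

Numerator: nΣxy − (Σx)(Σy) = 6·785 − (38)(92) = 1214
Denominator: √[(nΣx²−(Σx)²)(nΣy²−(Σy)²)]
  nΣx²−(Σx)² = 6·318 − 1444 = 464;  nΣy²−(Σy)² = 6·2178 − 8464 = 4604
  √(464·4604) = √2136256 = 1461.5937
r = 1214 / 1461.5937 = 0.8306
t = r·√(n−2)/√(1−r²) = 0.8306·√4 / √(1−0.689896) = 1.661200 / 0.556870 = 2.983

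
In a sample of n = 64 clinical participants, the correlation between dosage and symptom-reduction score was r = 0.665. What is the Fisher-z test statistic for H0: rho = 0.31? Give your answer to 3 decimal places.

3.758

Fisher z: atanh(0.665) = 0.801725, atanh(0.31) = 0.320545
z = (z_r − z_0)·√(n−3) = (0.801725 − 0.320545)·√61 = 0.481180 · 7.810250 = 3.758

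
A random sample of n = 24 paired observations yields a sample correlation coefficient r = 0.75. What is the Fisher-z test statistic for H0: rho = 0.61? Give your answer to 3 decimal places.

1.210

z_r = atanh(0.75) = 0.972955,  z_0 = atanh(0.61) = 0.708921
SE = 1/√(n−3) = 1/√21 = 0.218218
z = (z_r − z_0)/SE = (0.972955 − 0.708921) / 0.218218 = 0.264034 / 0.218218 = 1.210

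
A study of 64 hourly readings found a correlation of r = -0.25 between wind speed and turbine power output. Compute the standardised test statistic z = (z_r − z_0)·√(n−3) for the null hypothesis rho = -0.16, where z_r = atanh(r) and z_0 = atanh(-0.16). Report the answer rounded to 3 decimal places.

z_r = atanh(-0.25) = -0.255413,  z_0 = atanh(-0.16) = -0.161387
SE = 1/√(n−3) = 1/√61 = 0.128037
z = (z_r − z_0)/SE = (-0.255413 − (-0.161387)) / 0.128037 = -0.094026 / 0.128037 = -0.734

-0.734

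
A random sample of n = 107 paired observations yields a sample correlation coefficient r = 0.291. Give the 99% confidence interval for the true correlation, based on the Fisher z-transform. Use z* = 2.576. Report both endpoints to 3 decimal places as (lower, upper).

(0.047, 0.502)

Fisher z: z_r = atanh(r) = ½·ln((1+0.291)/(1−0.291)) = 0.299658
SE(z) = 1/√(n−3) = 1/√104 = 0.098058
99% ⇒ z* = 2.576; margin = 2.576·0.098058 = 0.252597
CI on z-scale: (0.047061, 0.552255)
Back-transform: tanh(0.047061) = 0.047026, tanh(0.552255) = 0.502208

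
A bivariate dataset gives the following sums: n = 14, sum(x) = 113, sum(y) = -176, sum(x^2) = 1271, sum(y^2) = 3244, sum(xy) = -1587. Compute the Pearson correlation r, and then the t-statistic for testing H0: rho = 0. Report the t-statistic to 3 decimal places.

S_xy = nΣxy − ΣxΣy = 14·(-1587) − 113·(-176) = -22218 − (-19888) = -2330
S_xx = nΣx² − (Σx)² = 14·1271 − 113² = 17794 − 12769 = 5025
S_yy = nΣy² − (Σy)² = 14·3244 − (-176)² = 45416 − 30976 = 14440
r = S_xy / √(S_xx·S_yy) = -2330 / √(5025·14440) = -2330 / √72561000 = -2330 / 8518.2745 = -0.2735
t = r·√(n−2)/√(1−r²) = -0.2735·√12 / √(1−0.074802) = -0.947432 / 0.961872 = -0.985

-0.985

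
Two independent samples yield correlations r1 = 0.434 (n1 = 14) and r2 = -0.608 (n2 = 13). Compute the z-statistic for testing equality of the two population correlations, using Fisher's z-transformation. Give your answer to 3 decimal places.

Fisher z-transforms: z1 = atanh(0.434) = 0.464814, z2 = atanh(-0.608) = -0.705742; difference d = 1.170556
Var(d) = 1/11 + 1/10 = 0.0909091 + 0.1000000 = 0.1909091
z = d/√Var(d) = 1.170556 / √0.1909091 = 1.170556 / 0.436931 = 2.679

2.679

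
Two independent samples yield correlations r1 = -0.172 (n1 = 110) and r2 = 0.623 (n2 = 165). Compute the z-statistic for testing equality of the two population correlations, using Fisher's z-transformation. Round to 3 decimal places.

z1 = atanh(-0.172) = -0.173727,  z2 = atanh(0.623) = 0.729893
SE = √(1/(n1−3) + 1/(n2−3)) = √(1/107 + 1/162) = √(0.0093458 + 0.0061728) = √0.0155186 = 0.124574
z = (z1 − z2)/SE = (-0.173727 − 0.729893) / 0.124574 = -0.903620 / 0.124574 = -7.254

-7.254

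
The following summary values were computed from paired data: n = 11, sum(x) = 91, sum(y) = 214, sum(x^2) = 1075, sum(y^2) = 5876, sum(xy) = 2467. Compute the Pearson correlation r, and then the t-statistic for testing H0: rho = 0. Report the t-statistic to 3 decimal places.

S_xy = nΣxy − ΣxΣy = 11·2467 − 91·214 = 27137 − 19474 = 7663
S_xx = nΣx² − (Σx)² = 11·1075 − 91² = 11825 − 8281 = 3544
S_yy = nΣy² − (Σy)² = 11·5876 − 214² = 64636 − 45796 = 18840
r = S_xy / √(S_xx·S_yy) = 7663 / √(3544·18840) = 7663 / √66768960 = 7663 / 8171.2276 = 0.9378
t = r·√(n−2)/√(1−r²) = 0.9378·√9 / √(1−0.879469) = 2.813400 / 0.347176 = 8.104

8.104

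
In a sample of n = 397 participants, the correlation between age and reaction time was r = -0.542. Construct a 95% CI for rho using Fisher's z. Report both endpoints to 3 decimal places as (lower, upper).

(-0.608, -0.469)

z_r = atanh(-0.542) = -0.606983;  SE = 1/√(n−3) = 1/√394 = 0.050379
z-limits: -0.606983 ± 1.960·0.050379 = -0.606983 ± 0.098743 = [-0.705726, -0.508240]
ρ-limits: (tanh -0.705726, tanh -0.508240) = (-0.608, -0.469)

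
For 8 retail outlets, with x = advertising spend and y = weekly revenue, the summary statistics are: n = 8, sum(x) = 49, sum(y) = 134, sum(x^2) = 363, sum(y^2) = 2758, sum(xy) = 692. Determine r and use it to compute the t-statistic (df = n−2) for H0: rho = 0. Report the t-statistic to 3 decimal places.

-2.516

Numerator: nΣxy − (Σx)(Σy) = 8·692 − (49)(134) = -1030
Denominator: √[(nΣx²−(Σx)²)(nΣy²−(Σy)²)]
  nΣx²−(Σx)² = 8·363 − 2401 = 503;  nΣy²−(Σy)² = 8·2758 − 17956 = 4108
  √(503·4108) = √2066324 = 1437.4714
r = -1030 / 1437.4714 = -0.7165
t = r·√(n−2)/√(1−r²) = -0.7165·√6 / √(1−0.513372) = -1.755059 / 0.697587 = -2.516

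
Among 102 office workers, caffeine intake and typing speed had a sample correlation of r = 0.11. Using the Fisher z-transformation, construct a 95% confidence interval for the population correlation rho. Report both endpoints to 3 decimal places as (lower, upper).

(-0.086, 0.298)

z_r = atanh(0.11) = 0.110447;  SE = 1/√(n−3) = 1/√99 = 0.100504
z-limits: 0.110447 ± 1.960·0.100504 = 0.110447 ± 0.196988 = [-0.086541, 0.307435]
ρ-limits: (tanh -0.086541, tanh 0.307435) = (-0.086, 0.298)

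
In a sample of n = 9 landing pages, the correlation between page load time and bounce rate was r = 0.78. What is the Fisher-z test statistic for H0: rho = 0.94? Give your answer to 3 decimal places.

Fisher z: atanh(0.78) = 1.045371, atanh(0.94) = 1.738049
z = (z_r − z_0)·√(n−3) = (1.045371 − 1.738049)·√6 = -0.692678 · 2.449490 = -1.697

-1.697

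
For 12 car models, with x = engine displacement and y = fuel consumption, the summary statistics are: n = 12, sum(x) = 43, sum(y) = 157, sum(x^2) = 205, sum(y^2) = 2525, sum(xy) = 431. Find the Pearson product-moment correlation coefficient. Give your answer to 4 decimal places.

-0.8498

Numerator: nΣxy − (Σx)(Σy) = 12·431 − (43)(157) = -1579
Denominator: √[(nΣx²−(Σx)²)(nΣy²−(Σy)²)]
  nΣx²−(Σx)² = 12·205 − 1849 = 611;  nΣy²−(Σy)² = 12·2525 − 24649 = 5651
  √(611·5651) = √3452761 = 1858.1606
r = -1579 / 1858.1606 = -0.8498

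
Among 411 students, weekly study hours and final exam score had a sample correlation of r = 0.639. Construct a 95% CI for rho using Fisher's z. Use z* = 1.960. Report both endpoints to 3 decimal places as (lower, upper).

Fisher z: z_r = atanh(r) = ½·ln((1+0.639)/(1−0.639)) = 0.756482
SE(z) = 1/√(n−3) = 1/√408 = 0.049507
95% ⇒ z* = 1.960; margin = 1.960·0.049507 = 0.097034
CI on z-scale: (0.659448, 0.853516)
Back-transform: tanh(0.659448) = 0.577996, tanh(0.853516) = 0.692902

(0.578, 0.693)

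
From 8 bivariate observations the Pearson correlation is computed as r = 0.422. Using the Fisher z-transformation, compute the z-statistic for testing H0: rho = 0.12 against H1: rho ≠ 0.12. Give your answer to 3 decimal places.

0.737

z_r = atanh(0.422) = 0.450123,  z_0 = atanh(0.12) = 0.120581
SE = 1/√(n−3) = 1/√5 = 0.447214
z = (z_r − z_0)/SE = (0.450123 − 0.120581) / 0.447214 = 0.329542 / 0.447214 = 0.737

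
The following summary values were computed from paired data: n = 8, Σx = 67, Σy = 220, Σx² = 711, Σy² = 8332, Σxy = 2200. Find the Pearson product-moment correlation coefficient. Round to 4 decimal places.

Numerator: nΣxy − (Σx)(Σy) = 8·2200 − (67)(220) = 2860
Denominator: √[(nΣx²−(Σx)²)(nΣy²−(Σy)²)]
  nΣx²−(Σx)² = 8·711 − 4489 = 1199;  nΣy²−(Σy)² = 8·8332 − 48400 = 18256
  √(1199·18256) = √21888944 = 4678.5622
r = 2860 / 4678.5622 = 0.6113

0.6113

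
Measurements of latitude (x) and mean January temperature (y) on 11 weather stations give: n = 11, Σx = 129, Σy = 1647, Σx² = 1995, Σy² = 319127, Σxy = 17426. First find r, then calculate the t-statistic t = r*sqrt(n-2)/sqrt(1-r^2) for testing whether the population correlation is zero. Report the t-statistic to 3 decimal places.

-1.011

Numerator: nΣxy − (Σx)(Σy) = 11·17426 − (129)(1647) = -20777
Denominator: √[(nΣx²−(Σx)²)(nΣy²−(Σy)²)]
  nΣx²−(Σx)² = 11·1995 − 16641 = 5304;  nΣy²−(Σy)² = 11·319127 − 2712609 = 797788
  √(5304·797788) = √4231467552 = 65049.7314
r = -20777 / 65049.7314 = -0.3194
t = r·√(n−2)/√(1−r²) = -0.3194·√9 / √(1−0.102016) = -0.958200 / 0.947620 = -1.011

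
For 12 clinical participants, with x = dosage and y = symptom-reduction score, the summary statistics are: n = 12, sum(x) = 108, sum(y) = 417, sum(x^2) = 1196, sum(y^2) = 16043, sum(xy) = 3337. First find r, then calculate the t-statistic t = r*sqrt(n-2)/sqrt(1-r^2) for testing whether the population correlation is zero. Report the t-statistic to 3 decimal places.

-3.148

Numerator: nΣxy − (Σx)(Σy) = 12·3337 − (108)(417) = -4992
Denominator: √[(nΣx²−(Σx)²)(nΣy²−(Σy)²)]
  nΣx²−(Σx)² = 12·1196 − 11664 = 2688;  nΣy²−(Σy)² = 12·16043 − 173889 = 18627
  √(2688·18627) = √50069376 = 7075.9717
r = -4992 / 7075.9717 = -0.7055
t = r·√(n−2)/√(1−r²) = -0.7055·√10 / √(1−0.497730) = -2.230987 / 0.708710 = -3.148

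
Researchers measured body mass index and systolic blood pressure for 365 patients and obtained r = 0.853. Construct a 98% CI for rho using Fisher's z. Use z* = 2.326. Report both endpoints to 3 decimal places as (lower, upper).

(0.816, 0.883)

z_r = atanh(0.853) = 1.267064;  SE = 1/√(n−3) = 1/√362 = 0.052559
z-limits: 1.267064 ± 2.326·0.052559 = 1.267064 ± 0.122252 = [1.144812, 1.389316]
ρ-limits: (tanh 1.144812, tanh 1.389316) = (0.816, 0.883)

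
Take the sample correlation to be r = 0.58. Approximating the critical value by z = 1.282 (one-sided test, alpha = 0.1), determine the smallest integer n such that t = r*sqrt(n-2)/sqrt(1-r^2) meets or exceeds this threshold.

r√(n−2)/√(1−r²) ≥ 1.282  ⇔  n−2 ≥ (1.282)²·(1−r²)/r²
(1−r²)/r² = (1−0.3364)/0.3364 = 1.9727
n ≥ 2 + 1.643524·1.9727 = 2 + 3.2422 = 5.2422
⌈5.2422⌉ = 6

6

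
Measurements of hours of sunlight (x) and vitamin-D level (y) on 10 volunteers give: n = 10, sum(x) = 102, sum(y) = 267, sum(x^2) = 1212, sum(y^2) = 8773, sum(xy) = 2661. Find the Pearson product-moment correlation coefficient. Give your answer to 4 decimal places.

S_xy = nΣxy − ΣxΣy = 10·2661 − 102·267 = 26610 − 27234 = -624
S_xx = nΣx² − (Σx)² = 10·1212 − 102² = 12120 − 10404 = 1716
S_yy = nΣy² − (Σy)² = 10·8773 − 267² = 87730 − 71289 = 16441
r = S_xy / √(S_xx·S_yy) = -624 / √(1716·16441) = -624 / √28212756 = -624 / 5311.5681 = -0.1175

-0.1175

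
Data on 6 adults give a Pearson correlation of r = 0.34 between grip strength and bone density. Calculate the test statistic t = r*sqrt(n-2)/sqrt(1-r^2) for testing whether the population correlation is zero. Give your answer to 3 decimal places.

1 − r² = 1 − 0.1156 = 0.8844;  √(1−r²) = 0.940425
√(n−2) = √4 = 2.000000
t = r·√(n−2)/√(1−r²) = 0.34 · 2.000000 / 0.940425 = 0.723

0.723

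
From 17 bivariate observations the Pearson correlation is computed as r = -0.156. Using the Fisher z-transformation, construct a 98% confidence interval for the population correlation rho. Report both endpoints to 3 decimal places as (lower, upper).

Fisher z: z_r = atanh(r) = ½·ln((1+(-0.156))/(1−(-0.156))) = -0.157284
SE(z) = 1/√(n−3) = 1/√14 = 0.267261
98% ⇒ z* = 2.326; margin = 2.326·0.267261 = 0.621649
CI on z-scale: (-0.778933, 0.464365)
Back-transform: tanh(-0.778933) = -0.652094, tanh(0.464365) = 0.433635

(-0.652, 0.434)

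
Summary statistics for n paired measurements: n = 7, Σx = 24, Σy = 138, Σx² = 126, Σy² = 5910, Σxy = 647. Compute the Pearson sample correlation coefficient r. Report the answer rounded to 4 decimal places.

Numerator: nΣxy − (Σx)(Σy) = 7·647 − (24)(138) = 1217
Denominator: √[(nΣx²−(Σx)²)(nΣy²−(Σy)²)]
  nΣx²−(Σx)² = 7·126 − 576 = 306;  nΣy²−(Σy)² = 7·5910 − 19044 = 22326
  √(306·22326) = √6831756 = 2613.7628
r = 1217 / 2613.7628 = 0.4656

0.4656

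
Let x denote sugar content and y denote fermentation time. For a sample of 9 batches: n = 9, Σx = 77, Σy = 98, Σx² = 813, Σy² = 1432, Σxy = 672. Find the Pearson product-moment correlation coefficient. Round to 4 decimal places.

Numerator: nΣxy − (Σx)(Σy) = 9·672 − (77)(98) = -1498
Denominator: √[(nΣx²−(Σx)²)(nΣy²−(Σy)²)]
  nΣx²−(Σx)² = 9·813 − 5929 = 1388;  nΣy²−(Σy)² = 9·1432 − 9604 = 3284
  √(1388·3284) = √4558192 = 2134.9923
r = -1498 / 2134.9923 = -0.7016

-0.7016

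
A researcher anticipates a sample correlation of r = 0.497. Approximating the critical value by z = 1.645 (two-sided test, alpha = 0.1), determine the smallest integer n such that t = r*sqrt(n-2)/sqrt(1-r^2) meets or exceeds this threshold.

Need r·√(n−2)/√(1−r²) ≥ 1.645
√(n−2) ≥ 1.645·√(1−0.247009) / 0.497 = 1.645·0.867751 / 0.497 = 2.8721
n−2 ≥ 8.2490  ⇒  n ≥ 10.2490
Smallest integer n = 11

11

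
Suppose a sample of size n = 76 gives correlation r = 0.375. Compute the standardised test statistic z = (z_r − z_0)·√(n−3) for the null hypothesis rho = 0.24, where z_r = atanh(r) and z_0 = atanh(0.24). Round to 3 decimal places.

z_r = atanh(0.375) = 0.394229,  z_0 = atanh(0.24) = 0.244774
SE = 1/√(n−3) = 1/√73 = 0.117041
z = (z_r − z_0)/SE = (0.394229 − 0.244774) / 0.117041 = 0.149455 / 0.117041 = 1.277

1.277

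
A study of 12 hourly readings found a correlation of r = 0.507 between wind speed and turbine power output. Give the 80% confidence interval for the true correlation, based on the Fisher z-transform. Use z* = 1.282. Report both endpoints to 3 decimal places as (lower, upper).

(0.131, 0.756)

Fisher z: z_r = atanh(r) = ½·ln((1+0.507)/(1−0.507)) = 0.558684
SE(z) = 1/√(n−3) = 1/√9 = 0.333333
80% ⇒ z* = 1.282; margin = 1.282·0.333333 = 0.427333
CI on z-scale: (0.131351, 0.986017)
Back-transform: tanh(0.131351) = 0.130601, tanh(0.986017) = 0.755659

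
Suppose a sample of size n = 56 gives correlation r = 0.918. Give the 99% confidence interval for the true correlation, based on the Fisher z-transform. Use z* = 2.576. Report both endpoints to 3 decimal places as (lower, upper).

z_r = atanh(0.918) = 1.576160;  SE = 1/√(n−3) = 1/√53 = 0.137361
z-limits: 1.576160 ± 2.576·0.137361 = 1.576160 ± 0.353842 = [1.222318, 1.930002]
ρ-limits: (tanh 1.222318, tanh 1.930002) = (0.840, 0.959)

(0.840, 0.959)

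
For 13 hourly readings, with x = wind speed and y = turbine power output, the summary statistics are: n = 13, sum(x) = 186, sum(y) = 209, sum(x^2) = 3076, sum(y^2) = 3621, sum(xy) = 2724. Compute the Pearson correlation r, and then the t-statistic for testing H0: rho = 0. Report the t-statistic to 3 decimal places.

Numerator: nΣxy − (Σx)(Σy) = 13·2724 − (186)(209) = -3462
Denominator: √[(nΣx²−(Σx)²)(nΣy²−(Σy)²)]
  nΣx²−(Σx)² = 13·3076 − 34596 = 5392;  nΣy²−(Σy)² = 13·3621 − 43681 = 3392
  √(5392·3392) = √18289664 = 4276.6417
r = -3462 / 4276.6417 = -0.8095
t = r·√(n−2)/√(1−r²) = -0.8095·√11 / √(1−0.655290) = -2.684808 / 0.587120 = -4.573

-4.573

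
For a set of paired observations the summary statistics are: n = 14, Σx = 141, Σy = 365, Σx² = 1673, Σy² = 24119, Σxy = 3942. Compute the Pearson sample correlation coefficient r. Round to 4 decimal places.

Numerator: nΣxy − (Σx)(Σy) = 14·3942 − (141)(365) = 3723
Denominator: √[(nΣx²−(Σx)²)(nΣy²−(Σy)²)]
  nΣx²−(Σx)² = 14·1673 − 19881 = 3541;  nΣy²−(Σy)² = 14·24119 − 133225 = 204441
  √(3541·204441) = √723925581 = 26905.8652
r = 3723 / 26905.8652 = 0.1384

0.1384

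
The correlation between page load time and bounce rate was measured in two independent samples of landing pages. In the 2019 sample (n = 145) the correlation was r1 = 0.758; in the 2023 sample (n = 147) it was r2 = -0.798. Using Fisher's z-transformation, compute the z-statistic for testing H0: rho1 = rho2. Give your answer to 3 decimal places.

z1 = atanh(0.758) = 0.991497,  z2 = atanh(-0.798) = -1.093081
SE = √(1/(n1−3) + 1/(n2−3)) = √(1/142 + 1/144) = √(0.0070423 + 0.0069444) = √0.0139867 = 0.118265
z = (z1 − z2)/SE = (0.991497 − (-1.093081)) / 0.118265 = 2.084578 / 0.118265 = 17.626

17.626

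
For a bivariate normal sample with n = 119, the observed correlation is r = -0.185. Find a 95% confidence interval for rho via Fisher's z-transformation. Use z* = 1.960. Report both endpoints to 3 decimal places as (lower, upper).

(-0.353, -0.005)

Fisher z: z_r = atanh(r) = ½·ln((1+(-0.185))/(1−(-0.185))) = -0.187155
SE(z) = 1/√(n−3) = 1/√116 = 0.092848
95% ⇒ z* = 1.960; margin = 1.960·0.092848 = 0.181982
CI on z-scale: (-0.369137, -0.005173)
Back-transform: tanh(-0.369137) = -0.353237, tanh(-0.005173) = -0.005173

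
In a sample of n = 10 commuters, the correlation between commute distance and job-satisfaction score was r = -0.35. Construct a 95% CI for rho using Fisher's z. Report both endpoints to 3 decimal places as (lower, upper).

(-0.803, 0.359)

z_r = atanh(-0.35) = -0.365444;  SE = 1/√(n−3) = 1/√7 = 0.377964
z-limits: -0.365444 ± 1.960·0.377964 = -0.365444 ± 0.740809 = [-1.106253, 0.375365]
ρ-limits: (tanh -1.106253, tanh 0.375365) = (-0.803, 0.359)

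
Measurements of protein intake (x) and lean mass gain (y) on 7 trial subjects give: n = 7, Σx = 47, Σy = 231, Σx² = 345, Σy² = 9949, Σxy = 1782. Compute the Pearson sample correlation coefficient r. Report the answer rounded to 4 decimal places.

0.8829

S_xy = nΣxy − ΣxΣy = 7·1782 − 47·231 = 12474 − 10857 = 1617
S_xx = nΣx² − (Σx)² = 7·345 − 47² = 2415 − 2209 = 206
S_yy = nΣy² − (Σy)² = 7·9949 − 231² = 69643 − 53361 = 16282
r = S_xy / √(S_xx·S_yy) = 1617 / √(206·16282) = 1617 / √3354092 = 1617 / 1831.4180 = 0.8829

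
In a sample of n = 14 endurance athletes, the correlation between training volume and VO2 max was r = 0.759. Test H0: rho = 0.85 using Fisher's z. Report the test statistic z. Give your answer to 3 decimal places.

Fisher z: atanh(0.759) = 0.993852, atanh(0.85) = 1.256153
z = (z_r − z_0)·√(n−3) = (0.993852 − 1.256153)·√11 = -0.262301 · 3.316625 = -0.870

-0.870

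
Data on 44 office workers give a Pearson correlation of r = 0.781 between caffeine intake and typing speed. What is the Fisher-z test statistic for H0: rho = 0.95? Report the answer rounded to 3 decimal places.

-5.019

Fisher z: atanh(0.781) = 1.047929, atanh(0.95) = 1.831781
z = (z_r − z_0)·√(n−3) = (1.047929 − 1.831781)·√41 = -0.783852 · 6.403124 = -5.019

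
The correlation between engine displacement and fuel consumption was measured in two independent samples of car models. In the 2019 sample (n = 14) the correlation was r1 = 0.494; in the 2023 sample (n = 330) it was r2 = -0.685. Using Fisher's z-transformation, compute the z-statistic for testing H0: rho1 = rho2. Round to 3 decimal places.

z1 = atanh(0.494) = 0.541338,  z2 = atanh(-0.685) = -0.838474
SE = √(1/(n1−3) + 1/(n2−3)) = √(1/11 + 1/327) = √(0.0909091 + 0.0030581) = √0.0939672 = 0.306541
z = (z1 − z2)/SE = (0.541338 − (-0.838474)) / 0.306541 = 1.379812 / 0.306541 = 4.501

4.501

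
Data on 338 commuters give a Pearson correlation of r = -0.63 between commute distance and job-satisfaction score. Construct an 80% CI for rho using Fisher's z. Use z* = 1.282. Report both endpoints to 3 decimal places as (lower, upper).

(-0.670, -0.586)

z_r = atanh(-0.63) = -0.741416;  SE = 1/√(n−3) = 1/√335 = 0.054636
z-limits: -0.741416 ± 1.282·0.054636 = -0.741416 ± 0.070043 = [-0.811459, -0.671373]
ρ-limits: (tanh -0.811459, tanh -0.671373) = (-0.670, -0.586)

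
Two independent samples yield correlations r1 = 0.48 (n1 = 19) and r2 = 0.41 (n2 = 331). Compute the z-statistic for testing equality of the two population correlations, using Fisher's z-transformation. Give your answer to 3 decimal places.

0.341

Fisher z-transforms: z1 = atanh(0.48) = 0.522984, z2 = atanh(0.41) = 0.435611; difference d = 0.087373
Var(d) = 1/16 + 1/328 = 0.0625000 + 0.0030488 = 0.0655488
z = d/√Var(d) = 0.087373 / √0.0655488 = 0.087373 / 0.256025 = 0.341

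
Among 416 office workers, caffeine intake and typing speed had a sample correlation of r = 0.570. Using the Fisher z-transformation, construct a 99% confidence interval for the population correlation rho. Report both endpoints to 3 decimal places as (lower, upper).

Fisher z: z_r = atanh(r) = ½·ln((1+0.570)/(1−0.570)) = 0.647523
SE(z) = 1/√(n−3) = 1/√413 = 0.049207
99% ⇒ z* = 2.576; margin = 2.576·0.049207 = 0.126757
CI on z-scale: (0.520766, 0.774280)
Back-transform: tanh(0.520766) = 0.478291, tanh(0.774280) = 0.649411

(0.478, 0.649)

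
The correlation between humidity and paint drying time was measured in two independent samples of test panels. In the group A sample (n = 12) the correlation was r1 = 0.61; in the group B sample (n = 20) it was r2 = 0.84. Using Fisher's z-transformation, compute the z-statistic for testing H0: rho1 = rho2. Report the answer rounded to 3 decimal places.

z1 = atanh(0.61) = 0.708921,  z2 = atanh(0.84) = 1.221174
SE = √(1/(n1−3) + 1/(n2−3)) = √(1/9 + 1/17) = √(0.1111111 + 0.0588235) = √0.1699346 = 0.412231
z = (z1 − z2)/SE = (0.708921 − 1.221174) / 0.412231 = -0.512253 / 0.412231 = -1.243

-1.243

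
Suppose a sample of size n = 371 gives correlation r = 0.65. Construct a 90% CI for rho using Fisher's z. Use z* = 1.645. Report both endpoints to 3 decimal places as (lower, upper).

Fisher z: z_r = atanh(r) = ½·ln((1+0.65)/(1−0.65)) = 0.775299
SE(z) = 1/√(n−3) = 1/√368 = 0.052129
90% ⇒ z* = 1.645; margin = 1.645·0.052129 = 0.085752
CI on z-scale: (0.689547, 0.861051)
Back-transform: tanh(0.689547) = 0.597691, tanh(0.861051) = 0.696799

(0.598, 0.697)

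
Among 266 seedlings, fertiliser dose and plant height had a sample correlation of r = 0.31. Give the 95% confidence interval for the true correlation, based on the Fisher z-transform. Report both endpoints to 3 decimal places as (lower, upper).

(0.197, 0.415)

z_r = atanh(0.31) = 0.320545;  SE = 1/√(n−3) = 1/√263 = 0.061663
z-limits: 0.320545 ± 1.960·0.061663 = 0.320545 ± 0.120859 = [0.199686, 0.441404]
ρ-limits: (tanh 0.199686, tanh 0.441404) = (0.197, 0.415)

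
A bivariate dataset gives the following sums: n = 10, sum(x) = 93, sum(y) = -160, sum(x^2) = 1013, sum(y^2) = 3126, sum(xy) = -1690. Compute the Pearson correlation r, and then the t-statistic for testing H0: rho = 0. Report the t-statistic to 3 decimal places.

Numerator: nΣxy − (Σx)(Σy) = 10·(-1690) − (93)(-160) = -2020
Denominator: √[(nΣx²−(Σx)²)(nΣy²−(Σy)²)]
  nΣx²−(Σx)² = 10·1013 − 8649 = 1481;  nΣy²−(Σy)² = 10·3126 − 25600 = 5660
  √(1481·5660) = √8382460 = 2895.2478
r = -2020 / 2895.2478 = -0.6977
t = r·√(n−2)/√(1−r²) = -0.6977·√8 / √(1−0.486785) = -1.973394 / 0.716390 = -2.755

-2.755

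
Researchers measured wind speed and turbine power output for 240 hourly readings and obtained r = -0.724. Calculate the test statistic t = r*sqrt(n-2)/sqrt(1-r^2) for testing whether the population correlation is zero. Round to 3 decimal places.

1 − r² = 1 − 0.524176 = 0.475824;  √(1−r²) = 0.689800
√(n−2) = √238 = 15.427249
t = r·√(n−2)/√(1−r²) = -0.724 · 15.427249 / 0.689800 = -16.192

-16.192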